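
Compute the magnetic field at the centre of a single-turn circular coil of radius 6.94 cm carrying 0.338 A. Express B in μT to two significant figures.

B ≈ 3.1 μT

At the centre of a circular loop the Biot–Savart law gives B = μ₀I/(2R).
B = (4π×10⁻⁷ × 0.338) / (2 × 0.0694) = 3.06×10⁻⁶ T.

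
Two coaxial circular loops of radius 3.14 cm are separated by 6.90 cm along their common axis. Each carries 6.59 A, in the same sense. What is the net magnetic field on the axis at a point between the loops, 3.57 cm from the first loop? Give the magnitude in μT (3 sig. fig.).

B ≈ 80.6 μT

Each loop contributes B = μ₀IR²/[2(R²+z²)^(3/2)] on the axis, with z measured from that loop.
Loop 1 (z = 0.0357 m): B₁ = 3.80×10⁻⁵ T. Loop 2 (z = 0.0333 m): B₂ = 4.26×10⁻⁵ T.
The fields add: B = B₁ + B₂ = 8.06×10⁻⁵ T.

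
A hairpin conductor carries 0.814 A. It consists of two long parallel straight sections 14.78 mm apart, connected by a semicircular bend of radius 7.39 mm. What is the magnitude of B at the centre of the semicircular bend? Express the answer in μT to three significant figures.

The semicircular arc contributes B_arc = μ₀I·π/(4πR) = μ₀I/(4R) = 3.46×10⁻⁵ T.
Each semi-infinite lead is at perpendicular distance R = 0.00739 m from the centre, with the perpendicular foot at its near end, so it contributes μ₀I/(4πR); both point the same way, together 2.20×10⁻⁵ T.
Arc and leads all point the same direction: B = 3.46×10⁻⁵ + 2.20×10⁻⁵ = 5.66×10⁻⁵ T.

B ≈ 56.6 μT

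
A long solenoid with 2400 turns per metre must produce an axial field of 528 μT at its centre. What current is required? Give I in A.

I ≈ 0.175 A

Inside a long solenoid B = μ₀nI with n = 2400 m⁻¹, so I = B/(μ₀n).
I = 5.28×10⁻⁴ / (4π×10⁻⁷ × 2400) = 0.175 A.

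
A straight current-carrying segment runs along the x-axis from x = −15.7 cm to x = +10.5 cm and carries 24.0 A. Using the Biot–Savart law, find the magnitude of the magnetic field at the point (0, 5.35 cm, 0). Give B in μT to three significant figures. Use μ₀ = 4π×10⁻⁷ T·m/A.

B ≈ 82.4 μT

For a finite straight segment, B = (μ₀I/4πd)(sinθ₁ + sinθ₂), where θ₁, θ₂ are the angles from the perpendicular to each end.
The perpendicular distance is d = 0.0535 m; the end-offsets along the wire are a = 0.157 m and b = 0.105 m.
sinθ₁ = 0.157/√(0.157²+0.0535²) = 0.9466; sinθ₂ = 0.105/√(0.105²+0.0535²) = 0.8910.
B = (4π×10⁻⁷ × 24.0) / (4π × 0.0535) × (0.9466 + 0.8910) = 8.24×10⁻⁵ T.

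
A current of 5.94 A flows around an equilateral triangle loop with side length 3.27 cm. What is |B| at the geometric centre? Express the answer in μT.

Each side is a finite straight segment at perpendicular distance d = a/(2 tan(π/3)) = 0.00944 m from the centre, with end-angles ±π/3.
One side contributes B₁ = (μ₀I/4πd)·2 sin(π/3) = 1.09×10⁻⁴ T.
All 3 sides add in the same direction: B = 3 × 1.09×10⁻⁴ = 3.27×10⁻⁴ T.

B ≈ 327 μT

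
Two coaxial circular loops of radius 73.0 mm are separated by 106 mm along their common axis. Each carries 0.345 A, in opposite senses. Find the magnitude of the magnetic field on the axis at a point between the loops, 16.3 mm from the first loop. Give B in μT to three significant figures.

B ≈ 2.01 μT

Each loop contributes B = μ₀IR²/[2(R²+z²)^(3/2)] on the axis, with z measured from that loop.
Loop 1 (z = 0.0163 m): B₁ = 2.76×10⁻⁶ T. Loop 2 (z = 0.0897 m): B₂ = 7.47×10⁻⁷ T.
The fields oppose: B = |B₁ − B₂| = 2.01×10⁻⁶ T.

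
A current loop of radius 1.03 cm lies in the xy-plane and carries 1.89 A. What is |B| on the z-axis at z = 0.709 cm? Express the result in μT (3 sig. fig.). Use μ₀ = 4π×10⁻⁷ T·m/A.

B ≈ 64.4 μT

On the axis of a circular loop, B = μ₀IR² / [2(R²+z²)^(3/2)].
R² + z² = (0.0103)² + (0.00709)² = 0.0001564 m², and (R²+z²)^(3/2) = 1.96×10⁻⁶ m³.
B = (4π×10⁻⁷ × 1.89 × 0.0001061) / (2 × 1.96×10⁻⁶) = 6.44×10⁻⁵ T.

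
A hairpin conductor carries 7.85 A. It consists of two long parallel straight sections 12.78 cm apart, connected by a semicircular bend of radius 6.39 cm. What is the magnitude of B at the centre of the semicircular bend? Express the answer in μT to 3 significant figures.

B ≈ 63.2 μT

The semicircular arc contributes B_arc = μ₀I·π/(4πR) = μ₀I/(4R) = 3.86×10⁻⁵ T.
Each semi-infinite lead is at perpendicular distance R = 0.0639 m from the centre, with the perpendicular foot at its near end, so it contributes μ₀I/(4πR); both point the same way, together 2.46×10⁻⁵ T.
Arc and leads all point the same direction: B = 3.86×10⁻⁵ + 2.46×10⁻⁵ = 6.32×10⁻⁵ T.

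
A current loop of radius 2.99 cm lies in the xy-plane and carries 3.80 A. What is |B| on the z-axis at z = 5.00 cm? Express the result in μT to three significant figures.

On the axis of a circular loop, B = μ₀IR² / [2(R²+z²)^(3/2)].
R² + z² = (0.0299)² + (0.05)² = 0.003394 m², and (R²+z²)^(3/2) = 1.98×10⁻⁴ m³.
B = (4π×10⁻⁷ × 3.80 × 0.000894) / (2 × 1.98×10⁻⁴) = 1.08×10⁻⁵ T.

B ≈ 10.8 μT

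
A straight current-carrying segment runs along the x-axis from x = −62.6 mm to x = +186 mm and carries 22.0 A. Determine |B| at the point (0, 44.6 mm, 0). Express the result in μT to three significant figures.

For a finite straight segment, B = (μ₀I/4πd)(sinθ₁ + sinθ₂), where θ₁, θ₂ are the angles from the perpendicular to each end.
The perpendicular distance is d = 0.0446 m; the end-offsets along the wire are a = 0.0626 m and b = 0.186 m.
sinθ₁ = 0.0626/√(0.0626²+0.0446²) = 0.8144; sinθ₂ = 0.186/√(0.186²+0.0446²) = 0.9724.
B = (4π×10⁻⁷ × 22.0) / (4π × 0.0446) × (0.8144 + 0.9724) = 8.81×10⁻⁵ T.

B ≈ 88.1 μT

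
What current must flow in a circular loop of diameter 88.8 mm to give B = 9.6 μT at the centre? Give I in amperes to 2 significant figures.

At the centre of a circular loop B = μ₀I/(2R), so I = 2RB/μ₀.
With R = 0.0444 m, I = 2 × 0.0444 × 9.60×10⁻⁶ / (4π×10⁻⁷) = 0.678 A.

I ≈ 0.68 A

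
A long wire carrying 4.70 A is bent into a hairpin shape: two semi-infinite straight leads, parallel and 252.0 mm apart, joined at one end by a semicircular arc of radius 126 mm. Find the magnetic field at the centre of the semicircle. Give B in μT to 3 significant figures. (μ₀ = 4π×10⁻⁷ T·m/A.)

The semicircular arc contributes B_arc = μ₀I·π/(4πR) = μ₀I/(4R) = 1.17×10⁻⁵ T.
Each semi-infinite lead is at perpendicular distance R = 0.126 m from the centre, with the perpendicular foot at its near end, so it contributes μ₀I/(4πR); both point the same way, together 7.46×10⁻⁶ T.
Arc and leads all point the same direction: B = 1.17×10⁻⁵ + 7.46×10⁻⁶ = 1.92×10⁻⁵ T.

B ≈ 19.2 μT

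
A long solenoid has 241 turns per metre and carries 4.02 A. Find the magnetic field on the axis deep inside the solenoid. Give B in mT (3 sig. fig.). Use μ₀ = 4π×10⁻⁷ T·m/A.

Inside a long solenoid, B = μ₀nI with n = 241 turns/m.
B = 4π×10⁻⁷ × 241 × 4.02 = 1.22×10⁻³ T.

B ≈ 1.22 mT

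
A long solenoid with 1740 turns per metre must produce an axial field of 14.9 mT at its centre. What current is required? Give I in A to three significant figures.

I ≈ 6.81 A

Inside a long solenoid B = μ₀nI with n = 1740 m⁻¹, so I = B/(μ₀n).
I = 1.49×10⁻² / (4π×10⁻⁷ × 1740) = 6.81 A.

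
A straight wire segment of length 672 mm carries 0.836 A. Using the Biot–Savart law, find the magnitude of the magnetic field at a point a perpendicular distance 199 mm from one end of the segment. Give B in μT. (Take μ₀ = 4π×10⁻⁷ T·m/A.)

B ≈ 0.403 μT

For a finite straight segment, B = (μ₀I/4πd)(sinθ₁ + sinθ₂), where θ₁, θ₂ are the angles from the perpendicular to each end.
The perpendicular foot is at one end, so the two end-offsets along the wire are 0 and L = 0.672 m.
sinθ₁ = 0/√(0²+0.199²) = 0.0000; sinθ₂ = 0.672/√(0.672²+0.199²) = 0.9588.
B = (4π×10⁻⁷ × 0.836) / (4π × 0.199) × (0.0000 + 0.9588) = 4.03×10⁻⁷ T.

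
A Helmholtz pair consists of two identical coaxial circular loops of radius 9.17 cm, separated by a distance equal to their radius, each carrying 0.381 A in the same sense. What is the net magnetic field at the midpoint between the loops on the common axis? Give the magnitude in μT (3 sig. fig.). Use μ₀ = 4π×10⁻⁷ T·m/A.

Each loop contributes B = μ₀IR²/[2(R²+z²)^(3/2)] on the axis, with z measured from that loop.
Loop 1 (z = 0.04585 m): B₁ = 1.87×10⁻⁶ T. Loop 2 (z = 0.04585 m): B₂ = 1.87×10⁻⁶ T.
The fields add: B = B₁ + B₂ = 3.74×10⁻⁶ T.

B ≈ 3.74 μT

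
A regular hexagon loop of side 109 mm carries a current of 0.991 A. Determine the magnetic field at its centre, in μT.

Each side is a finite straight segment at perpendicular distance d = a/(2 tan(π/6)) = 0.0944 m from the centre, with end-angles ±π/6.
One side contributes B₁ = (μ₀I/4πd)·2 sin(π/6) = 1.05×10⁻⁶ T.
All 6 sides add in the same direction: B = 6 × 1.05×10⁻⁶ = 6.30×10⁻⁶ T.

B ≈ 6.30 μT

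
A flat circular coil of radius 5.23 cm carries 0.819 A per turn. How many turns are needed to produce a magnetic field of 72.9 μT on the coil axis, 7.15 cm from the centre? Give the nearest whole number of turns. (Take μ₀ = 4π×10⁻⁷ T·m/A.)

N = 36

For an N-turn coil, B = Nμ₀IR²/[2(R²+z²)^(3/2)]. A single turn gives B₁ = 2.02×10⁻⁶ T with R = 0.0523 m, z = 0.0715 m.
N = B/B₁ = 7.29×10⁻⁵ / 2.02×10⁻⁶ = 36.00.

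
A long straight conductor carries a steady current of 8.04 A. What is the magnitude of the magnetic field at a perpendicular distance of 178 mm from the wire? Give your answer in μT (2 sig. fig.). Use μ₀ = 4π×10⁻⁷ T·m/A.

B ≈ 9.0 μT

For an infinitely long straight wire, B = μ₀I/(2πd).
B = (4π×10⁻⁷ × 8.04) / (2π × 0.178) = 9.03×10⁻⁶ T.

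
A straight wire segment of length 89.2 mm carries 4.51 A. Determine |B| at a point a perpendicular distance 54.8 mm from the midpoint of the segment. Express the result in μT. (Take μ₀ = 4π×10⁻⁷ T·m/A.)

For a finite straight segment, B = (μ₀I/4πd)(sinθ₁ + sinθ₂), where θ₁, θ₂ are the angles from the perpendicular to each end.
The perpendicular from the point meets the wire at its midpoint, so each end is L/2 = 0.0446 m away along the wire.
sinθ₁ = 0.0446/√(0.0446²+0.0548²) = 0.6312; sinθ₂ = 0.0446/√(0.0446²+0.0548²) = 0.6312.
B = (4π×10⁻⁷ × 4.51) / (4π × 0.0548) × (0.6312 + 0.6312) = 1.04×10⁻⁵ T.

B ≈ 10.4 μT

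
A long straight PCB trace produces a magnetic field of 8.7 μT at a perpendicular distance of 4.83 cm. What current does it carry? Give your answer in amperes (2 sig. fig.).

I ≈ 2.1 A

For a long straight wire B = μ₀I/(2πd), so I = 2πdB/μ₀.
I = 2π × 0.0483 × 8.70×10⁻⁶ / (4π×10⁻⁷) = 2.10 A.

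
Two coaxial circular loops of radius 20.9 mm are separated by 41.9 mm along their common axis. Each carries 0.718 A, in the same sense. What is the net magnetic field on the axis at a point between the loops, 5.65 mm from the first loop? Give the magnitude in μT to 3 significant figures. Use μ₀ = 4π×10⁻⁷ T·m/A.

Each loop contributes B = μ₀IR²/[2(R²+z²)^(3/2)] on the axis, with z measured from that loop.
Loop 1 (z = 0.00565 m): B₁ = 1.94×10⁻⁵ T. Loop 2 (z = 0.03625 m): B₂ = 2.69×10⁻⁶ T.
The fields add: B = B₁ + B₂ = 2.21×10⁻⁵ T.

B ≈ 22.1 μT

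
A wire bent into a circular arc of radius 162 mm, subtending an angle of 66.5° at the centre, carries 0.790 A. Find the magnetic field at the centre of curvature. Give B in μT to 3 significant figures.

The Biot–Savart field of a circular arc at its centre is B = μ₀Iφ/(4πR), with φ = 1.161 rad.
B = (4π×10⁻⁷ × 0.790 × 1.161) / (4π × 0.162) = 5.66×10⁻⁷ T.

B ≈ 0.566 μT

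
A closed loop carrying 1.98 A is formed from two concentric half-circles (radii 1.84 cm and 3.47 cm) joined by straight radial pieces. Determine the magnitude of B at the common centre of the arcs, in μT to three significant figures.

B ≈ 15.9 μT

The radial connectors point toward the centre, so dl × r̂ = 0 and they contribute nothing.
Each semicircle gives μ₀I/(4R): inner arc 3.38×10⁻⁵ T, outer arc 1.79×10⁻⁵ T.
The two arcs carry current in opposite angular senses, so their fields oppose: B = |3.38×10⁻⁵ − 1.79×10⁻⁵| = 1.59×10⁻⁵ T.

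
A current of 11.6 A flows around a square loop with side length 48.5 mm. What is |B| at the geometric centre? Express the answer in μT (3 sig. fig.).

Each side is a finite straight segment at perpendicular distance d = a/(2 tan(π/4)) = 0.02425 m from the centre, with end-angles ±π/4.
One side contributes B₁ = (μ₀I/4πd)·2 sin(π/4) = 6.76×10⁻⁵ T.
All 4 sides add in the same direction: B = 4 × 6.76×10⁻⁵ = 2.71×10⁻⁴ T.

B ≈ 271 μT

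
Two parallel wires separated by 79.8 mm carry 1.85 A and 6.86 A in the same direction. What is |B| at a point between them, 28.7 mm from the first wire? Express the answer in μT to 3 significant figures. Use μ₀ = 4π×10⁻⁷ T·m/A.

Each long wire gives B = μ₀I/(2πd). Distances are d₁ = 0.0287 m and d₂ = 0.0511 m.
B₁ = 1.29×10⁻⁵ T, B₂ = 2.68×10⁻⁵ T.
Between parallel currents the two contributions point in opposite directions, so they subtract. B = |B₁ − B₂| = |1.29×10⁻⁵ − 2.68×10⁻⁵| = 1.40×10⁻⁵ T.

B ≈ 14.0 μT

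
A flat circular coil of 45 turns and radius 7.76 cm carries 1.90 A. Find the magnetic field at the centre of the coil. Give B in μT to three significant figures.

B ≈ 692 μT

For an N-turn flat coil, B = Nμ₀I/(2R) with R = 0.0776 m.
B = 45 × 1.54×10⁻⁵ T = 6.92×10⁻⁴ T.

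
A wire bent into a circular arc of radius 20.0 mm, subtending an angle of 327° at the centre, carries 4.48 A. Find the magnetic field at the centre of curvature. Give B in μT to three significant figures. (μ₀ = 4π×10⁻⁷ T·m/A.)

B ≈ 128 μT

The Biot–Savart field of a circular arc at its centre is B = μ₀Iφ/(4πR), with φ = 5.707 rad.
B = (4π×10⁻⁷ × 4.48 × 5.707) / (4π × 0.02) = 1.28×10⁻⁴ T.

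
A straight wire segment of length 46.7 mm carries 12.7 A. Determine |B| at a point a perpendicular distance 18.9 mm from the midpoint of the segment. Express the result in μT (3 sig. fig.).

For a finite straight segment, B = (μ₀I/4πd)(sinθ₁ + sinθ₂), where θ₁, θ₂ are the angles from the perpendicular to each end.
The perpendicular from the point meets the wire at its midpoint, so each end is L/2 = 0.02335 m away along the wire.
sinθ₁ = 0.02335/√(0.02335²+0.0189²) = 0.7773; sinθ₂ = 0.02335/√(0.02335²+0.0189²) = 0.7773.
B = (4π×10⁻⁷ × 12.7) / (4π × 0.0189) × (0.7773 + 0.7773) = 1.04×10⁻⁴ T.

B ≈ 104 μT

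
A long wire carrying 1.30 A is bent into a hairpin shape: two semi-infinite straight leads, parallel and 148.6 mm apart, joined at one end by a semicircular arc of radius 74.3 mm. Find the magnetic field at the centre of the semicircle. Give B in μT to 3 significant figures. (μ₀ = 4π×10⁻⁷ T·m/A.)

The semicircular arc contributes B_arc = μ₀I·π/(4πR) = μ₀I/(4R) = 5.50×10⁻⁶ T.
Each semi-infinite lead is at perpendicular distance R = 0.0743 m from the centre, with the perpendicular foot at its near end, so it contributes μ₀I/(4πR); both point the same way, together 3.50×10⁻⁶ T.
Arc and leads all point the same direction: B = 5.50×10⁻⁶ + 3.50×10⁻⁶ = 9.00×10⁻⁶ T.

B ≈ 9.00 μT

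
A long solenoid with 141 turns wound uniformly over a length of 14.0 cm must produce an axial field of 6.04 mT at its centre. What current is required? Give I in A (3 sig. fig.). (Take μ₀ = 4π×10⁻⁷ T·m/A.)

I ≈ 4.77 A

Inside a long solenoid B = μ₀nI with n = 1007 m⁻¹, so I = B/(μ₀n).
I = 6.04×10⁻³ / (4π×10⁻⁷ × 1007) = 4.77 A.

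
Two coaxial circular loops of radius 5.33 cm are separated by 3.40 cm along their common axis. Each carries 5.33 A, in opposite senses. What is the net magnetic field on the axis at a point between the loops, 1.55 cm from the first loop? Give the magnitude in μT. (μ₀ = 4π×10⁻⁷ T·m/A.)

B ≈ 2.65 μT

Each loop contributes B = μ₀IR²/[2(R²+z²)^(3/2)] on the axis, with z measured from that loop.
Loop 1 (z = 0.0155 m): B₁ = 5.56×10⁻⁵ T. Loop 2 (z = 0.0185 m): B₂ = 5.30×10⁻⁵ T.
The fields oppose: B = |B₁ − B₂| = 2.65×10⁻⁶ T.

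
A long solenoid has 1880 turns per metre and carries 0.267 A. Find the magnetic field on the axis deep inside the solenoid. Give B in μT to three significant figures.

B ≈ 631 μT

Inside a long solenoid, B = μ₀nI with n = 1880 turns/m.
B = 4π×10⁻⁷ × 1880 × 0.267 = 6.31×10⁻⁴ T.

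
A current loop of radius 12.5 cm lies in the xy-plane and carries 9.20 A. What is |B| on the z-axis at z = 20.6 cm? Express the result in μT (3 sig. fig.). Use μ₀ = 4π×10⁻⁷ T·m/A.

B ≈ 6.46 μT

On the axis of a circular loop, B = μ₀IR² / [2(R²+z²)^(3/2)].
R² + z² = (0.125)² + (0.206)² = 0.05806 m², and (R²+z²)^(3/2) = 1.40×10⁻² m³.
B = (4π×10⁻⁷ × 9.20 × 0.01562) / (2 × 1.40×10⁻²) = 6.46×10⁻⁶ T.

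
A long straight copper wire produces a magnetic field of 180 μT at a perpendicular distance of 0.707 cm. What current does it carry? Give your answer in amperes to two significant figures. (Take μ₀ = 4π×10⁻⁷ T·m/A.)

I ≈ 6.4 A

For a long straight wire B = μ₀I/(2πd), so I = 2πdB/μ₀.
I = 2π × 0.00707 × 1.80×10⁻⁴ / (4π×10⁻⁷) = 6.36 A.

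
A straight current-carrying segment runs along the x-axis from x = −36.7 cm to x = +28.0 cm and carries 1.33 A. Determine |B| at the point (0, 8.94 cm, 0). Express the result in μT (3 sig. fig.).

For a finite straight segment, B = (μ₀I/4πd)(sinθ₁ + sinθ₂), where θ₁, θ₂ are the angles from the perpendicular to each end.
The perpendicular distance is d = 0.0894 m; the end-offsets along the wire are a = 0.367 m and b = 0.28 m.
sinθ₁ = 0.367/√(0.367²+0.0894²) = 0.9716; sinθ₂ = 0.28/√(0.28²+0.0894²) = 0.9526.
B = (4π×10⁻⁷ × 1.33) / (4π × 0.0894) × (0.9716 + 0.9526) = 2.86×10⁻⁶ T.

B ≈ 2.86 μT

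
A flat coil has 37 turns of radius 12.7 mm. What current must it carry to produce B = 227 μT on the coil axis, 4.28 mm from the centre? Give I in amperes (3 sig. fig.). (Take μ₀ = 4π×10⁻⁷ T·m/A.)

For an N-turn coil, B = Nμ₀IR²/[2(R²+z²)^(3/2)] with R = 0.0127 m, z = 0.00428 m, so I = 2B(R²+z²)^(3/2)/(Nμ₀R²) = 2 × 2.27×10⁻⁴ × 2.41×10⁻⁶ / (37 × 4π×10⁻⁷ × 0.0001613) = 0.146 A.

I ≈ 0.146 A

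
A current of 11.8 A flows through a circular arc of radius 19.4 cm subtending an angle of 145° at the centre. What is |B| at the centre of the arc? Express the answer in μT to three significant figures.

B ≈ 15.4 μT

The Biot–Savart field of a circular arc at its centre is B = μ₀Iφ/(4πR), with φ = 2.531 rad.
B = (4π×10⁻⁷ × 11.8 × 2.531) / (4π × 0.194) = 1.54×10⁻⁵ T.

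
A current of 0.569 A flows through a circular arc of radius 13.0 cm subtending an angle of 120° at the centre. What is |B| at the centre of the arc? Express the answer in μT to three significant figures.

B ≈ 0.917 μT

The Biot–Savart field of a circular arc at its centre is B = μ₀Iφ/(4πR), with φ = 2.094 rad.
B = (4π×10⁻⁷ × 0.569 × 2.094) / (4π × 0.13) = 9.17×10⁻⁷ T.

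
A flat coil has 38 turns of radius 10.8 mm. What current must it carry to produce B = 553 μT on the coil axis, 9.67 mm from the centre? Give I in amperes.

For an N-turn coil, B = Nμ₀IR²/[2(R²+z²)^(3/2)] with R = 0.0108 m, z = 0.00967 m, so I = 2B(R²+z²)^(3/2)/(Nμ₀R²) = 2 × 5.53×10⁻⁴ × 3.05×10⁻⁶ / (38 × 4π×10⁻⁷ × 0.0001166) = 0.605 A.

I ≈ 0.605 A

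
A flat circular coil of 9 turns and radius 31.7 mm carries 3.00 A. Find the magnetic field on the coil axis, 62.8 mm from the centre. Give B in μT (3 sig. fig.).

B ≈ 49.0 μT

For an N-turn flat coil, B = Nμ₀IR²/[2(R²+z²)^(3/2)] with R = 0.0317 m, z = 0.0628 m.
B = 9 × 5.44×10⁻⁶ T = 4.90×10⁻⁵ T.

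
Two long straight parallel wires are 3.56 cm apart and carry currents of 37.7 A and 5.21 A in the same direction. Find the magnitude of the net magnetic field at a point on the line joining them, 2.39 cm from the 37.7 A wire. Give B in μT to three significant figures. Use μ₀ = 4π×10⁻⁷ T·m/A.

Each long wire gives B = μ₀I/(2πd). Distances are d₁ = 0.0239 m and d₂ = 0.0117 m.
B₁ = 3.15×10⁻⁴ T, B₂ = 8.91×10⁻⁵ T.
Between parallel currents the two contributions point in opposite directions, so they subtract. B = |B₁ − B₂| = |3.15×10⁻⁴ − 8.91×10⁻⁵| = 2.26×10⁻⁴ T.

B ≈ 226 μT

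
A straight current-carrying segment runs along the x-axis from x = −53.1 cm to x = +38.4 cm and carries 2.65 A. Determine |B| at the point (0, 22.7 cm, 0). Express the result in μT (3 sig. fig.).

B ≈ 2.08 μT

For a finite straight segment, B = (μ₀I/4πd)(sinθ₁ + sinθ₂), where θ₁, θ₂ are the angles from the perpendicular to each end.
The perpendicular distance is d = 0.227 m; the end-offsets along the wire are a = 0.531 m and b = 0.384 m.
sinθ₁ = 0.531/√(0.531²+0.227²) = 0.9195; sinθ₂ = 0.384/√(0.384²+0.227²) = 0.8608.
B = (4π×10⁻⁷ × 2.65) / (4π × 0.227) × (0.9195 + 0.8608) = 2.08×10⁻⁶ T.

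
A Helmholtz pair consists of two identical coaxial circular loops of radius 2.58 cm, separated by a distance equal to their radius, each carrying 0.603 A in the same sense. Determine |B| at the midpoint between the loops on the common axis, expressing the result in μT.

B ≈ 21.0 μT

Each loop contributes B = μ₀IR²/[2(R²+z²)^(3/2)] on the axis, with z measured from that loop.
Loop 1 (z = 0.0129 m): B₁ = 1.05×10⁻⁵ T. Loop 2 (z = 0.0129 m): B₂ = 1.05×10⁻⁵ T.
The fields add: B = B₁ + B₂ = 2.10×10⁻⁵ T.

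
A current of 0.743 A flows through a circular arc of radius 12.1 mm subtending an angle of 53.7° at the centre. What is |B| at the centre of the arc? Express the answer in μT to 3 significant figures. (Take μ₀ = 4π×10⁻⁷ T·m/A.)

The Biot–Savart field of a circular arc at its centre is B = μ₀Iφ/(4πR), with φ = 0.9372 rad.
B = (4π×10⁻⁷ × 0.743 × 0.9372) / (4π × 0.0121) = 5.76×10⁻⁶ T.

B ≈ 5.76 μT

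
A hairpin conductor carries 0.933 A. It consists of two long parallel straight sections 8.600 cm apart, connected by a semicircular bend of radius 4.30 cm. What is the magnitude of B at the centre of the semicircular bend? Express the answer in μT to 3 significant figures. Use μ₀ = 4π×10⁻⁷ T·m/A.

The semicircular arc contributes B_arc = μ₀I·π/(4πR) = μ₀I/(4R) = 6.82×10⁻⁶ T.
Each semi-infinite lead is at perpendicular distance R = 0.043 m from the centre, with the perpendicular foot at its near end, so it contributes μ₀I/(4πR); both point the same way, together 4.34×10⁻⁶ T.
Arc and leads all point the same direction: B = 6.82×10⁻⁶ + 4.34×10⁻⁶ = 1.12×10⁻⁵ T.

B ≈ 11.2 μT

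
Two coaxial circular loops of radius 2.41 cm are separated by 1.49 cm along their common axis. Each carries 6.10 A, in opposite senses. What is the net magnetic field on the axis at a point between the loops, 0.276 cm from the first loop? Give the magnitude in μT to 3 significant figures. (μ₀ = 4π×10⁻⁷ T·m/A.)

Each loop contributes B = μ₀IR²/[2(R²+z²)^(3/2)] on the axis, with z measured from that loop.
Loop 1 (z = 0.00276 m): B₁ = 1.56×10⁻⁴ T. Loop 2 (z = 0.01214 m): B₂ = 1.13×10⁻⁴ T.
The fields oppose: B = |B₁ − B₂| = 4.27×10⁻⁵ T.

B ≈ 42.7 μT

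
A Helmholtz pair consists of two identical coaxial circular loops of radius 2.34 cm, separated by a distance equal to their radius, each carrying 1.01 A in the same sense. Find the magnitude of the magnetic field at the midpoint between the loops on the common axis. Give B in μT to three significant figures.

B ≈ 38.8 μT

Each loop contributes B = μ₀IR²/[2(R²+z²)^(3/2)] on the axis, with z measured from that loop.
Loop 1 (z = 0.0117 m): B₁ = 1.94×10⁻⁵ T. Loop 2 (z = 0.0117 m): B₂ = 1.94×10⁻⁵ T.
The fields add: B = B₁ + B₂ = 3.88×10⁻⁵ T.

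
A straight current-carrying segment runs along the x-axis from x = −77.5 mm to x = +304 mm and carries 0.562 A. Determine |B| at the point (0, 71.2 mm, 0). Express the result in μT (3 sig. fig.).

For a finite straight segment, B = (μ₀I/4πd)(sinθ₁ + sinθ₂), where θ₁, θ₂ are the angles from the perpendicular to each end.
The perpendicular distance is d = 0.0712 m; the end-offsets along the wire are a = 0.0775 m and b = 0.304 m.
sinθ₁ = 0.0775/√(0.0775²+0.0712²) = 0.7364; sinθ₂ = 0.304/√(0.304²+0.0712²) = 0.9737.
B = (4π×10⁻⁷ × 0.562) / (4π × 0.0712) × (0.7364 + 0.9737) = 1.35×10⁻⁶ T.

B ≈ 1.35 μT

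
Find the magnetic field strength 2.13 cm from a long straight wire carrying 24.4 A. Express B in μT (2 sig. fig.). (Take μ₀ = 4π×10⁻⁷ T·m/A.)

For an infinitely long straight wire, B = μ₀I/(2πd).
B = (4π×10⁻⁷ × 24.4) / (2π × 0.0213) = 2.29×10⁻⁴ T.

B ≈ 230 μT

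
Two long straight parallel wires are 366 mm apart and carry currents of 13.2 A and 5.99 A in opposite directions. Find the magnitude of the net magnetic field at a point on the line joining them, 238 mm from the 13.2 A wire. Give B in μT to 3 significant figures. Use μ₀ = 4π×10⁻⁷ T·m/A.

B ≈ 20.5 μT

Each long wire gives B = μ₀I/(2πd). Distances are d₁ = 0.238 m and d₂ = 0.128 m.
B₁ = 1.11×10⁻⁵ T, B₂ = 9.36×10⁻⁶ T.
Between antiparallel currents both contributions point the same way, so they add. B = B₁ + B₂ = 1.11×10⁻⁵ + 9.36×10⁻⁶ = 2.05×10⁻⁵ T.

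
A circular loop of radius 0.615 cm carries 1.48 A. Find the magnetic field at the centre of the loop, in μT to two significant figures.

B ≈ 150 μT

At the centre of a circular loop the Biot–Savart law gives B = μ₀I/(2R).
B = (4π×10⁻⁷ × 1.48) / (2 × 0.00615) = 1.51×10⁻⁴ T.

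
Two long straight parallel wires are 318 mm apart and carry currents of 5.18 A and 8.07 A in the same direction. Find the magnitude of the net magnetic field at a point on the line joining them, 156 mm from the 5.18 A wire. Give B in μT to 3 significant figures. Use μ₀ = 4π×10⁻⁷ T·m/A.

B ≈ 3.32 μT

Each long wire gives B = μ₀I/(2πd). Distances are d₁ = 0.156 m and d₂ = 0.162 m.
B₁ = 6.64×10⁻⁶ T, B₂ = 9.96×10⁻⁶ T.
Between parallel currents the two contributions point in opposite directions, so they subtract. B = |B₁ − B₂| = |6.64×10⁻⁶ − 9.96×10⁻⁶| = 3.32×10⁻⁶ T.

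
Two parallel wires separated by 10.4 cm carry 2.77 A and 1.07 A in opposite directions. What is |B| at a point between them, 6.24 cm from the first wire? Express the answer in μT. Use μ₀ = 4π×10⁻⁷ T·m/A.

B ≈ 14.0 μT

Each long wire gives B = μ₀I/(2πd). Distances are d₁ = 0.0624 m and d₂ = 0.0416 m.
B₁ = 8.88×10⁻⁶ T, B₂ = 5.14×10⁻⁶ T.
Between antiparallel currents both contributions point the same way, so they add. B = B₁ + B₂ = 8.88×10⁻⁶ + 5.14×10⁻⁶ = 1.40×10⁻⁵ T.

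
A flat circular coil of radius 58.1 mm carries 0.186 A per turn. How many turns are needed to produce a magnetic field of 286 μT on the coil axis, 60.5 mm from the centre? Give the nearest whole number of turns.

N = 428

For an N-turn coil, B = Nμ₀IR²/[2(R²+z²)^(3/2)]. A single turn gives B₁ = 6.68×10⁻⁷ T with R = 0.0581 m, z = 0.0605 m.
N = B/B₁ = 2.86×10⁻⁴ / 6.68×10⁻⁷ = 427.86.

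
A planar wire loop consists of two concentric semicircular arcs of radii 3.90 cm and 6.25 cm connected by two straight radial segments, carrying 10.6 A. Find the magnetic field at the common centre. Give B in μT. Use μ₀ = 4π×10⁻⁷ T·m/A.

B ≈ 32.1 μT

The radial connectors point toward the centre, so dl × r̂ = 0 and they contribute nothing.
Each semicircle gives μ₀I/(4R): inner arc 8.54×10⁻⁵ T, outer arc 5.33×10⁻⁵ T.
The two arcs carry current in opposite angular senses, so their fields oppose: B = |8.54×10⁻⁵ − 5.33×10⁻⁵| = 3.21×10⁻⁵ T.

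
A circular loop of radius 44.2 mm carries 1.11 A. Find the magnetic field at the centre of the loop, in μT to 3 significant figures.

At the centre of a circular loop the Biot–Savart law gives B = μ₀I/(2R).
B = (4π×10⁻⁷ × 1.11) / (2 × 0.0442) = 1.58×10⁻⁵ T.

B ≈ 15.8 μT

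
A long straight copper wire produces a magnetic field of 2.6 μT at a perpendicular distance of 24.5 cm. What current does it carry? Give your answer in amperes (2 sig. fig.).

I ≈ 3.2 A

For a long straight wire B = μ₀I/(2πd), so I = 2πdB/μ₀.
I = 2π × 0.245 × 2.60×10⁻⁶ / (4π×10⁻⁷) = 3.18 A.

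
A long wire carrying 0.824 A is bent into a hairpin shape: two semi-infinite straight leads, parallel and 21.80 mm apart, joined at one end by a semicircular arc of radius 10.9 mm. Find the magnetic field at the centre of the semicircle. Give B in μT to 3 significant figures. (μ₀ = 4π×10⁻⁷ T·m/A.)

The semicircular arc contributes B_arc = μ₀I·π/(4πR) = μ₀I/(4R) = 2.37×10⁻⁵ T.
Each semi-infinite lead is at perpendicular distance R = 0.0109 m from the centre, with the perpendicular foot at its near end, so it contributes μ₀I/(4πR); both point the same way, together 1.51×10⁻⁵ T.
Arc and leads all point the same direction: B = 2.37×10⁻⁵ + 1.51×10⁻⁵ = 3.89×10⁻⁵ T.

B ≈ 38.9 μT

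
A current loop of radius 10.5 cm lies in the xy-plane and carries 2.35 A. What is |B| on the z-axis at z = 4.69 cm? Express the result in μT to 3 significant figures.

B ≈ 10.7 μT

On the axis of a circular loop, B = μ₀IR² / [2(R²+z²)^(3/2)].
R² + z² = (0.105)² + (0.0469)² = 0.01322 m², and (R²+z²)^(3/2) = 1.52×10⁻³ m³.
B = (4π×10⁻⁷ × 2.35 × 0.01102) / (2 × 1.52×10⁻³) = 1.07×10⁻⁵ T.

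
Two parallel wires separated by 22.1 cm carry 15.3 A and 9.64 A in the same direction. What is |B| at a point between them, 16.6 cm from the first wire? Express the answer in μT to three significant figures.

B ≈ 16.6 μT

Each long wire gives B = μ₀I/(2πd). Distances are d₁ = 0.166 m and d₂ = 0.055 m.
B₁ = 1.84×10⁻⁵ T, B₂ = 3.51×10⁻⁵ T.
Between parallel currents the two contributions point in opposite directions, so they subtract. B = |B₁ − B₂| = |1.84×10⁻⁵ − 3.51×10⁻⁵| = 1.66×10⁻⁵ T.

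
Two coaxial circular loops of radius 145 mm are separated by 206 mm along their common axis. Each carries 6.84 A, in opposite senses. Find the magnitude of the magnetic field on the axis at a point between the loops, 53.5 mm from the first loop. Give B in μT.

Each loop contributes B = μ₀IR²/[2(R²+z²)^(3/2)] on the axis, with z measured from that loop.
Loop 1 (z = 0.0535 m): B₁ = 2.45×10⁻⁵ T. Loop 2 (z = 0.1525 m): B₂ = 9.70×10⁻⁶ T.
The fields oppose: B = |B₁ − B₂| = 1.48×10⁻⁵ T.

B ≈ 14.8 μT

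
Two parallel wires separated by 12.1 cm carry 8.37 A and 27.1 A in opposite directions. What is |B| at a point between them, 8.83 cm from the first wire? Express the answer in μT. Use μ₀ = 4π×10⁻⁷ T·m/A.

Each long wire gives B = μ₀I/(2πd). Distances are d₁ = 0.0883 m and d₂ = 0.0327 m.
B₁ = 1.90×10⁻⁵ T, B₂ = 1.66×10⁻⁴ T.
Between antiparallel currents both contributions point the same way, so they add. B = B₁ + B₂ = 1.90×10⁻⁵ + 1.66×10⁻⁴ = 1.85×10⁻⁴ T.

B ≈ 185 μT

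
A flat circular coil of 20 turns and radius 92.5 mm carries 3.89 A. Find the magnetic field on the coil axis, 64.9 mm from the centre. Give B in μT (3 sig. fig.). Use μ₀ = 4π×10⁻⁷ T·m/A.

For an N-turn flat coil, B = Nμ₀IR²/[2(R²+z²)^(3/2)] with R = 0.0925 m, z = 0.0649 m.
B = 20 × 1.45×10⁻⁵ T = 2.90×10⁻⁴ T.

B ≈ 290 μT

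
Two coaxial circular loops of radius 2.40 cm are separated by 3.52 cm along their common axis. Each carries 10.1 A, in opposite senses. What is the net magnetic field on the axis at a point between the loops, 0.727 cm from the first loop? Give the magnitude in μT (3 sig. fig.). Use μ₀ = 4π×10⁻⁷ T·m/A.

Each loop contributes B = μ₀IR²/[2(R²+z²)^(3/2)] on the axis, with z measured from that loop.
Loop 1 (z = 0.00727 m): B₁ = 2.32×10⁻⁴ T. Loop 2 (z = 0.02793 m): B₂ = 7.32×10⁻⁵ T.
The fields oppose: B = |B₁ − B₂| = 1.59×10⁻⁴ T.

B ≈ 159 μT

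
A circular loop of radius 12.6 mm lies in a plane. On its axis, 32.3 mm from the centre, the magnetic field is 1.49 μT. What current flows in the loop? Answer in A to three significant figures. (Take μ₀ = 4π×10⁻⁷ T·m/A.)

On the axis of a loop, B = μ₀IR²/[2(R²+z²)^(3/2)], so I = 2B(R²+z²)^(3/2)/(μ₀R²).
R² + z² = 0.0001588 + 0.001043 = 0.001202 m²; raised to 3/2 gives 4.17×10⁻⁵ m³.
I = 2 × 1.49×10⁻⁶ × 4.17×10⁻⁵ / (1.26×10⁻⁶ × 0.0001588) = 0.623 A.

I ≈ 0.623 A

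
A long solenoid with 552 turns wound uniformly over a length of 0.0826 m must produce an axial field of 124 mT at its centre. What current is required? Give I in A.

Inside a long solenoid B = μ₀nI with n = 6683 m⁻¹, so I = B/(μ₀n).
I = 0.124 / (4π×10⁻⁷ × 6683) = 14.8 A.

I ≈ 14.8 A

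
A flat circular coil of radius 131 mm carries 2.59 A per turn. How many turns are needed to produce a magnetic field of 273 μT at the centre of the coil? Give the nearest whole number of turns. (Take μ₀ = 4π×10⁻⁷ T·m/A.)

For an N-turn coil, B = Nμ₀I/(2R). A single turn gives B₁ = 1.24×10⁻⁵ T with R = 0.131 m.
N = B/B₁ = 2.73×10⁻⁴ / 1.24×10⁻⁵ = 21.98.

N = 22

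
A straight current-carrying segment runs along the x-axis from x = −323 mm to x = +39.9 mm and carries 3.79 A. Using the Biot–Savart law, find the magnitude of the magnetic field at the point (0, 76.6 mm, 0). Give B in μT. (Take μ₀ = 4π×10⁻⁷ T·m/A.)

For a finite straight segment, B = (μ₀I/4πd)(sinθ₁ + sinθ₂), where θ₁, θ₂ are the angles from the perpendicular to each end.
The perpendicular distance is d = 0.0766 m; the end-offsets along the wire are a = 0.323 m and b = 0.0399 m.
sinθ₁ = 0.323/√(0.323²+0.0766²) = 0.9730; sinθ₂ = 0.0399/√(0.0399²+0.0766²) = 0.4620.
B = (4π×10⁻⁷ × 3.79) / (4π × 0.0766) × (0.9730 + 0.4620) = 7.10×10⁻⁶ T.

B ≈ 7.10 μT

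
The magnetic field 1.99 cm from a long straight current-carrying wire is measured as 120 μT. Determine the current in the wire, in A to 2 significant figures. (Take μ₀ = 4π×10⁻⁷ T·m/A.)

I ≈ 12 A

For a long straight wire B = μ₀I/(2πd), so I = 2πdB/μ₀.
I = 2π × 0.0199 × 1.20×10⁻⁴ / (4π×10⁻⁷) = 11.9 A.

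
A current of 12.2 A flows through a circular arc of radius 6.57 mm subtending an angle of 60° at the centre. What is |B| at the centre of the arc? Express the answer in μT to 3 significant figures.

B ≈ 194 μT

The Biot–Savart field of a circular arc at its centre is B = μ₀Iφ/(4πR), with φ = 1.047 rad.
B = (4π×10⁻⁷ × 12.2 × 1.047) / (4π × 0.00657) = 1.94×10⁻⁴ T.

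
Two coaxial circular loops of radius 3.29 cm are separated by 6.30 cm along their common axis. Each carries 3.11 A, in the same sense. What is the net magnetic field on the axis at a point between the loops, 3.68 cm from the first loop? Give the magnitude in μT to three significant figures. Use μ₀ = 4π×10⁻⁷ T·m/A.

Each loop contributes B = μ₀IR²/[2(R²+z²)^(3/2)] on the axis, with z measured from that loop.
Loop 1 (z = 0.0368 m): B₁ = 1.76×10⁻⁵ T. Loop 2 (z = 0.0262 m): B₂ = 2.84×10⁻⁵ T.
The fields add: B = B₁ + B₂ = 4.60×10⁻⁵ T.

B ≈ 46.0 μT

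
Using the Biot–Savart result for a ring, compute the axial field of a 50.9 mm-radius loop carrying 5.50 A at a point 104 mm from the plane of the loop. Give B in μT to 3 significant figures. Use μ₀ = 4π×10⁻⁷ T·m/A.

B ≈ 5.77 μT

On the axis of a circular loop, B = μ₀IR² / [2(R²+z²)^(3/2)].
R² + z² = (0.0509)² + (0.104)² = 0.01341 m², and (R²+z²)^(3/2) = 1.55×10⁻³ m³.
B = (4π×10⁻⁷ × 5.50 × 0.002591) / (2 × 1.55×10⁻³) = 5.77×10⁻⁶ T.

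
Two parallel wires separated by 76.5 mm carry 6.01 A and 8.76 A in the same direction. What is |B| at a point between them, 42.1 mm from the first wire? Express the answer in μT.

Each long wire gives B = μ₀I/(2πd). Distances are d₁ = 0.0421 m and d₂ = 0.0344 m.
B₁ = 2.86×10⁻⁵ T, B₂ = 5.09×10⁻⁵ T.
Between parallel currents the two contributions point in opposite directions, so they subtract. B = |B₁ − B₂| = |2.86×10⁻⁵ − 5.09×10⁻⁵| = 2.24×10⁻⁵ T.

B ≈ 22.4 μT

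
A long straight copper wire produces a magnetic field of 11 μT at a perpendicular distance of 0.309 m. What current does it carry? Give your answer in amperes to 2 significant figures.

For a long straight wire B = μ₀I/(2πd), so I = 2πdB/μ₀.
I = 2π × 0.309 × 1.10×10⁻⁵ / (4π×10⁻⁷) = 17.0 A.

I ≈ 17 A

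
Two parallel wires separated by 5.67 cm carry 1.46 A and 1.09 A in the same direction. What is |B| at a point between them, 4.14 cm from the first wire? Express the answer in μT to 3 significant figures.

B ≈ 7.20 μT

Each long wire gives B = μ₀I/(2πd). Distances are d₁ = 0.0414 m and d₂ = 0.0153 m.
B₁ = 7.05×10⁻⁶ T, B₂ = 1.42×10⁻⁵ T.
Between parallel currents the two contributions point in opposite directions, so they subtract. B = |B₁ − B₂| = |7.05×10⁻⁶ − 1.42×10⁻⁵| = 7.20×10⁻⁶ T.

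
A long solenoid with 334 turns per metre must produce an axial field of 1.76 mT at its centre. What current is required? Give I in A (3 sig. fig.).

Inside a long solenoid B = μ₀nI with n = 334 m⁻¹, so I = B/(μ₀n).
I = 1.76×10⁻³ / (4π×10⁻⁷ × 334) = 4.19 A.

I ≈ 4.19 A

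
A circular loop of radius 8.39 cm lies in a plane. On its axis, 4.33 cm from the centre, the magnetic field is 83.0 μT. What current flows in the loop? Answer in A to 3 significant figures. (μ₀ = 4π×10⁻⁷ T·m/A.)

I ≈ 15.8 A

On the axis of a loop, B = μ₀IR²/[2(R²+z²)^(3/2)], so I = 2B(R²+z²)^(3/2)/(μ₀R²).
R² + z² = 0.007039 + 0.001875 = 0.008914 m²; raised to 3/2 gives 8.42×10⁻⁴ m³.
I = 2 × 8.30×10⁻⁵ × 8.42×10⁻⁴ / (1.26×10⁻⁶ × 0.007039) = 15.8 A.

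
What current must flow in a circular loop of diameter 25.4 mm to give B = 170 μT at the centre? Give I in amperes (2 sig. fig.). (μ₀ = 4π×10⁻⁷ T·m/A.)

At the centre of a circular loop B = μ₀I/(2R), so I = 2RB/μ₀.
With R = 0.0127 m, I = 2 × 0.0127 × 1.70×10⁻⁴ / (4π×10⁻⁷) = 3.44 A.

I ≈ 3.4 A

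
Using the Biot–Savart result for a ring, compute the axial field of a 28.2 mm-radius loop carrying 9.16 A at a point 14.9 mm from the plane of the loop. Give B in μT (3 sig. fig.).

On the axis of a circular loop, B = μ₀IR² / [2(R²+z²)^(3/2)].
R² + z² = (0.0282)² + (0.0149)² = 0.001017 m², and (R²+z²)^(3/2) = 3.24×10⁻⁵ m³.
B = (4π×10⁻⁷ × 9.16 × 0.0007952) / (2 × 3.24×10⁻⁵) = 1.41×10⁻⁴ T.

B ≈ 141 μT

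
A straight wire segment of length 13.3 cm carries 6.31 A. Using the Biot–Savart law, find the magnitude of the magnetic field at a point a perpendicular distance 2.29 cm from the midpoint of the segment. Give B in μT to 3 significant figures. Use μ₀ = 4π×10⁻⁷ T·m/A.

B ≈ 52.1 μT

For a finite straight segment, B = (μ₀I/4πd)(sinθ₁ + sinθ₂), where θ₁, θ₂ are the angles from the perpendicular to each end.
The perpendicular from the point meets the wire at its midpoint, so each end is L/2 = 0.0665 m away along the wire.
sinθ₁ = 0.0665/√(0.0665²+0.0229²) = 0.9455; sinθ₂ = 0.0665/√(0.0665²+0.0229²) = 0.9455.
B = (4π×10⁻⁷ × 6.31) / (4π × 0.0229) × (0.9455 + 0.9455) = 5.21×10⁻⁵ T.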